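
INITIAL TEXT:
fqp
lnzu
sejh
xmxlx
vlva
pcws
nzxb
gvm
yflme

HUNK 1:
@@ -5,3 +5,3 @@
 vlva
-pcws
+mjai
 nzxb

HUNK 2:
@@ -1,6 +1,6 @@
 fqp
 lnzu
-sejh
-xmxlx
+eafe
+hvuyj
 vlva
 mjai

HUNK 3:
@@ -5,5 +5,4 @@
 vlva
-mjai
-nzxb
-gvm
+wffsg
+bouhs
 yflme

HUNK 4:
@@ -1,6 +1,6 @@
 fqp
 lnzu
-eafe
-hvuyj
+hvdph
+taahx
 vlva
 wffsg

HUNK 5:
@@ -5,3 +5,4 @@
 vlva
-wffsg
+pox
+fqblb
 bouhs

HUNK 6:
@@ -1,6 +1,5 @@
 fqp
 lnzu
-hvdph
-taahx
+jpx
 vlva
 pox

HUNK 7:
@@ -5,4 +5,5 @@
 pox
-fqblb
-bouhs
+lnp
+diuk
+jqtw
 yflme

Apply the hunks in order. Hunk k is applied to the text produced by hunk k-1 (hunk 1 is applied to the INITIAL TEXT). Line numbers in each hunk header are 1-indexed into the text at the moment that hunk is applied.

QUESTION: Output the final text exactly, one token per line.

Answer: fqp
lnzu
jpx
vlva
pox
lnp
diuk
jqtw
yflme

Derivation:
Hunk 1: at line 5 remove [pcws] add [mjai] -> 9 lines: fqp lnzu sejh xmxlx vlva mjai nzxb gvm yflme
Hunk 2: at line 1 remove [sejh,xmxlx] add [eafe,hvuyj] -> 9 lines: fqp lnzu eafe hvuyj vlva mjai nzxb gvm yflme
Hunk 3: at line 5 remove [mjai,nzxb,gvm] add [wffsg,bouhs] -> 8 lines: fqp lnzu eafe hvuyj vlva wffsg bouhs yflme
Hunk 4: at line 1 remove [eafe,hvuyj] add [hvdph,taahx] -> 8 lines: fqp lnzu hvdph taahx vlva wffsg bouhs yflme
Hunk 5: at line 5 remove [wffsg] add [pox,fqblb] -> 9 lines: fqp lnzu hvdph taahx vlva pox fqblb bouhs yflme
Hunk 6: at line 1 remove [hvdph,taahx] add [jpx] -> 8 lines: fqp lnzu jpx vlva pox fqblb bouhs yflme
Hunk 7: at line 5 remove [fqblb,bouhs] add [lnp,diuk,jqtw] -> 9 lines: fqp lnzu jpx vlva pox lnp diuk jqtw yflme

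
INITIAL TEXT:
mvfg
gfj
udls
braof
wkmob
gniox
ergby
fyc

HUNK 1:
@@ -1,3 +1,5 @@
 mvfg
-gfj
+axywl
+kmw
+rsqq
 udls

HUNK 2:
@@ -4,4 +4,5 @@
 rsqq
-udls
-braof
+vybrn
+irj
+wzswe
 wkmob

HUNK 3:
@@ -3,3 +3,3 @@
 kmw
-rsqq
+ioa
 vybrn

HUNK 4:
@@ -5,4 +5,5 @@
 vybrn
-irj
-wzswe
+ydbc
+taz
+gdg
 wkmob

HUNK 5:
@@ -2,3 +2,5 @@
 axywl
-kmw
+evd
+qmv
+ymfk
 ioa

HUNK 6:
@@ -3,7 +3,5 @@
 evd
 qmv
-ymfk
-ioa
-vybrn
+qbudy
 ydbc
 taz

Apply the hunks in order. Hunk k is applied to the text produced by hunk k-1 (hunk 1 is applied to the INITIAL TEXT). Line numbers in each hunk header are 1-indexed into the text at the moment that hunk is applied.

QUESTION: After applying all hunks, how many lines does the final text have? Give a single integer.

Hunk 1: at line 1 remove [gfj] add [axywl,kmw,rsqq] -> 10 lines: mvfg axywl kmw rsqq udls braof wkmob gniox ergby fyc
Hunk 2: at line 4 remove [udls,braof] add [vybrn,irj,wzswe] -> 11 lines: mvfg axywl kmw rsqq vybrn irj wzswe wkmob gniox ergby fyc
Hunk 3: at line 3 remove [rsqq] add [ioa] -> 11 lines: mvfg axywl kmw ioa vybrn irj wzswe wkmob gniox ergby fyc
Hunk 4: at line 5 remove [irj,wzswe] add [ydbc,taz,gdg] -> 12 lines: mvfg axywl kmw ioa vybrn ydbc taz gdg wkmob gniox ergby fyc
Hunk 5: at line 2 remove [kmw] add [evd,qmv,ymfk] -> 14 lines: mvfg axywl evd qmv ymfk ioa vybrn ydbc taz gdg wkmob gniox ergby fyc
Hunk 6: at line 3 remove [ymfk,ioa,vybrn] add [qbudy] -> 12 lines: mvfg axywl evd qmv qbudy ydbc taz gdg wkmob gniox ergby fyc
Final line count: 12

Answer: 12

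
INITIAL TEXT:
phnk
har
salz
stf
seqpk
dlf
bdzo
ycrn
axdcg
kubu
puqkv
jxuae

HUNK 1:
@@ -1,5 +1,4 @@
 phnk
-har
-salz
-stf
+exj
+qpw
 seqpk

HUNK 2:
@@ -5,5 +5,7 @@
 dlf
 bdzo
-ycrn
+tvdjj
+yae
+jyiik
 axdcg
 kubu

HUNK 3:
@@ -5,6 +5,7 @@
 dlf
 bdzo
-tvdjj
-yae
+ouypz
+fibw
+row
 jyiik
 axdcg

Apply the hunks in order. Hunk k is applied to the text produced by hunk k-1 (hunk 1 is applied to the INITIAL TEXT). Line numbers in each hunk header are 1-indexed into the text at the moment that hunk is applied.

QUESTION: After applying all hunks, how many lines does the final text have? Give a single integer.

Hunk 1: at line 1 remove [har,salz,stf] add [exj,qpw] -> 11 lines: phnk exj qpw seqpk dlf bdzo ycrn axdcg kubu puqkv jxuae
Hunk 2: at line 5 remove [ycrn] add [tvdjj,yae,jyiik] -> 13 lines: phnk exj qpw seqpk dlf bdzo tvdjj yae jyiik axdcg kubu puqkv jxuae
Hunk 3: at line 5 remove [tvdjj,yae] add [ouypz,fibw,row] -> 14 lines: phnk exj qpw seqpk dlf bdzo ouypz fibw row jyiik axdcg kubu puqkv jxuae
Final line count: 14

Answer: 14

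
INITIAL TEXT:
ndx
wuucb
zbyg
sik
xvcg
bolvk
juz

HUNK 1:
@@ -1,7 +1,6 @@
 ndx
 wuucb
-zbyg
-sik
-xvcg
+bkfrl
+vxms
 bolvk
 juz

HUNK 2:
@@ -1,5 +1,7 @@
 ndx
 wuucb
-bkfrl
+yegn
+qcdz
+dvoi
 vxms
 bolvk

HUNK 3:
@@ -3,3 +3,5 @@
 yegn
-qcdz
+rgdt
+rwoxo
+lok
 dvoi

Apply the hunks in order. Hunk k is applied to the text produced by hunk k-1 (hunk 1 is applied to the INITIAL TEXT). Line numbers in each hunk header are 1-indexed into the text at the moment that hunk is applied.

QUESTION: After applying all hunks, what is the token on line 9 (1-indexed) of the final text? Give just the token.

Answer: bolvk

Derivation:
Hunk 1: at line 1 remove [zbyg,sik,xvcg] add [bkfrl,vxms] -> 6 lines: ndx wuucb bkfrl vxms bolvk juz
Hunk 2: at line 1 remove [bkfrl] add [yegn,qcdz,dvoi] -> 8 lines: ndx wuucb yegn qcdz dvoi vxms bolvk juz
Hunk 3: at line 3 remove [qcdz] add [rgdt,rwoxo,lok] -> 10 lines: ndx wuucb yegn rgdt rwoxo lok dvoi vxms bolvk juz
Final line 9: bolvk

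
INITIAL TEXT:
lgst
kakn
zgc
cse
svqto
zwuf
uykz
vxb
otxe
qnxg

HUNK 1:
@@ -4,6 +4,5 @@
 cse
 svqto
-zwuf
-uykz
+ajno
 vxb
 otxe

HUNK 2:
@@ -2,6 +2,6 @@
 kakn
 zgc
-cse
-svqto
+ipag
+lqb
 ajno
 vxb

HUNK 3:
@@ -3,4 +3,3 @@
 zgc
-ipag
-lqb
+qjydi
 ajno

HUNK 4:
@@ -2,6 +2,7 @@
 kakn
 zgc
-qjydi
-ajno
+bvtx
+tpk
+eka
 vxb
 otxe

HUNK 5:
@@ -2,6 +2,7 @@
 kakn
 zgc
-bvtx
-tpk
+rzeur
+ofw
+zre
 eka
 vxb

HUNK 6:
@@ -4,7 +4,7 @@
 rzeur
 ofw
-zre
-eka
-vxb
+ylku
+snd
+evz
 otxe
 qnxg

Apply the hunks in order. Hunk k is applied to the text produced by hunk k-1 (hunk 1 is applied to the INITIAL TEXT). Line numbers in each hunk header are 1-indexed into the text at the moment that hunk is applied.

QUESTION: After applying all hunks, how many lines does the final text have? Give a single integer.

Answer: 10

Derivation:
Hunk 1: at line 4 remove [zwuf,uykz] add [ajno] -> 9 lines: lgst kakn zgc cse svqto ajno vxb otxe qnxg
Hunk 2: at line 2 remove [cse,svqto] add [ipag,lqb] -> 9 lines: lgst kakn zgc ipag lqb ajno vxb otxe qnxg
Hunk 3: at line 3 remove [ipag,lqb] add [qjydi] -> 8 lines: lgst kakn zgc qjydi ajno vxb otxe qnxg
Hunk 4: at line 2 remove [qjydi,ajno] add [bvtx,tpk,eka] -> 9 lines: lgst kakn zgc bvtx tpk eka vxb otxe qnxg
Hunk 5: at line 2 remove [bvtx,tpk] add [rzeur,ofw,zre] -> 10 lines: lgst kakn zgc rzeur ofw zre eka vxb otxe qnxg
Hunk 6: at line 4 remove [zre,eka,vxb] add [ylku,snd,evz] -> 10 lines: lgst kakn zgc rzeur ofw ylku snd evz otxe qnxg
Final line count: 10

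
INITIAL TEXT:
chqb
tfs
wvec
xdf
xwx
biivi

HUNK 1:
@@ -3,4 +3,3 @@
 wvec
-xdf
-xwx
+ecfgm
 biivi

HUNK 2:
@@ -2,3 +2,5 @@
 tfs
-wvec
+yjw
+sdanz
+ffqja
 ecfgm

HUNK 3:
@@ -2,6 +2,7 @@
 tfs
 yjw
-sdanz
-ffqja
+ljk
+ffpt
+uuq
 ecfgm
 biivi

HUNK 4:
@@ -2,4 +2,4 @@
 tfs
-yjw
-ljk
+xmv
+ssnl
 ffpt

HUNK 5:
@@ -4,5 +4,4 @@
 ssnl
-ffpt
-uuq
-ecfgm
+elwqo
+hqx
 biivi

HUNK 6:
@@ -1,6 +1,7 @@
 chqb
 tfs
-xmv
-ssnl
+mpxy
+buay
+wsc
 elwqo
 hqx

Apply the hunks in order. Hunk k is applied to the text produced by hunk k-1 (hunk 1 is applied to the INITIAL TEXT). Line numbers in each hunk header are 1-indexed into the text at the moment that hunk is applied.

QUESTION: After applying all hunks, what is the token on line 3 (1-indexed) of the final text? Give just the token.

Answer: mpxy

Derivation:
Hunk 1: at line 3 remove [xdf,xwx] add [ecfgm] -> 5 lines: chqb tfs wvec ecfgm biivi
Hunk 2: at line 2 remove [wvec] add [yjw,sdanz,ffqja] -> 7 lines: chqb tfs yjw sdanz ffqja ecfgm biivi
Hunk 3: at line 2 remove [sdanz,ffqja] add [ljk,ffpt,uuq] -> 8 lines: chqb tfs yjw ljk ffpt uuq ecfgm biivi
Hunk 4: at line 2 remove [yjw,ljk] add [xmv,ssnl] -> 8 lines: chqb tfs xmv ssnl ffpt uuq ecfgm biivi
Hunk 5: at line 4 remove [ffpt,uuq,ecfgm] add [elwqo,hqx] -> 7 lines: chqb tfs xmv ssnl elwqo hqx biivi
Hunk 6: at line 1 remove [xmv,ssnl] add [mpxy,buay,wsc] -> 8 lines: chqb tfs mpxy buay wsc elwqo hqx biivi
Final line 3: mpxy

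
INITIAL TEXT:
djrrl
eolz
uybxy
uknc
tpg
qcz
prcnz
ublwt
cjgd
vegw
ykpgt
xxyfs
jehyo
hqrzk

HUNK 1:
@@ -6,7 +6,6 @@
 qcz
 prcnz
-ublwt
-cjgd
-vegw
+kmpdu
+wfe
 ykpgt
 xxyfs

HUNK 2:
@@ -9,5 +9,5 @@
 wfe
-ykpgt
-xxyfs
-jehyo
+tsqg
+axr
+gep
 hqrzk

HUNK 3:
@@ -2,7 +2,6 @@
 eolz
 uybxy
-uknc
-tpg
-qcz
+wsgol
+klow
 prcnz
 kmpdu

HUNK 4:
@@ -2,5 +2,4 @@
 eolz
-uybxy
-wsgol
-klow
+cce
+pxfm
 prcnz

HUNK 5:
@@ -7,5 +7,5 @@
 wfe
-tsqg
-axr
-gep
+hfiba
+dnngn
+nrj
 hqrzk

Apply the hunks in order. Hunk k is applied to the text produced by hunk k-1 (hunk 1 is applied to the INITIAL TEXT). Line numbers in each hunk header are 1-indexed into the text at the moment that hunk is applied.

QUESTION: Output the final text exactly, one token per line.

Answer: djrrl
eolz
cce
pxfm
prcnz
kmpdu
wfe
hfiba
dnngn
nrj
hqrzk

Derivation:
Hunk 1: at line 6 remove [ublwt,cjgd,vegw] add [kmpdu,wfe] -> 13 lines: djrrl eolz uybxy uknc tpg qcz prcnz kmpdu wfe ykpgt xxyfs jehyo hqrzk
Hunk 2: at line 9 remove [ykpgt,xxyfs,jehyo] add [tsqg,axr,gep] -> 13 lines: djrrl eolz uybxy uknc tpg qcz prcnz kmpdu wfe tsqg axr gep hqrzk
Hunk 3: at line 2 remove [uknc,tpg,qcz] add [wsgol,klow] -> 12 lines: djrrl eolz uybxy wsgol klow prcnz kmpdu wfe tsqg axr gep hqrzk
Hunk 4: at line 2 remove [uybxy,wsgol,klow] add [cce,pxfm] -> 11 lines: djrrl eolz cce pxfm prcnz kmpdu wfe tsqg axr gep hqrzk
Hunk 5: at line 7 remove [tsqg,axr,gep] add [hfiba,dnngn,nrj] -> 11 lines: djrrl eolz cce pxfm prcnz kmpdu wfe hfiba dnngn nrj hqrzk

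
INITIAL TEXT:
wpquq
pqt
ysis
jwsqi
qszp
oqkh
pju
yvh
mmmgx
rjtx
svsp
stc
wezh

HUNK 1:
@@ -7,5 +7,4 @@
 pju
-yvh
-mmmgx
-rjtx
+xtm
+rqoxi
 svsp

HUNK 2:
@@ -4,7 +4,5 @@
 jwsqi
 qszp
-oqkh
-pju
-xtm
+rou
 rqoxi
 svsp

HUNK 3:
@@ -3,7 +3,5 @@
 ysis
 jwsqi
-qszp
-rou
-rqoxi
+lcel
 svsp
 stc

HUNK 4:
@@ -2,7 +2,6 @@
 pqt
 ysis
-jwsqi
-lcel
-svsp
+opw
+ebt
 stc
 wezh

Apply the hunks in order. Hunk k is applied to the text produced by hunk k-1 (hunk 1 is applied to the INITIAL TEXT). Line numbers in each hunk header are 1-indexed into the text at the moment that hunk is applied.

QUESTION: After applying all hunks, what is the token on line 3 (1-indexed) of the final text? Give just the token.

Hunk 1: at line 7 remove [yvh,mmmgx,rjtx] add [xtm,rqoxi] -> 12 lines: wpquq pqt ysis jwsqi qszp oqkh pju xtm rqoxi svsp stc wezh
Hunk 2: at line 4 remove [oqkh,pju,xtm] add [rou] -> 10 lines: wpquq pqt ysis jwsqi qszp rou rqoxi svsp stc wezh
Hunk 3: at line 3 remove [qszp,rou,rqoxi] add [lcel] -> 8 lines: wpquq pqt ysis jwsqi lcel svsp stc wezh
Hunk 4: at line 2 remove [jwsqi,lcel,svsp] add [opw,ebt] -> 7 lines: wpquq pqt ysis opw ebt stc wezh
Final line 3: ysis

Answer: ysis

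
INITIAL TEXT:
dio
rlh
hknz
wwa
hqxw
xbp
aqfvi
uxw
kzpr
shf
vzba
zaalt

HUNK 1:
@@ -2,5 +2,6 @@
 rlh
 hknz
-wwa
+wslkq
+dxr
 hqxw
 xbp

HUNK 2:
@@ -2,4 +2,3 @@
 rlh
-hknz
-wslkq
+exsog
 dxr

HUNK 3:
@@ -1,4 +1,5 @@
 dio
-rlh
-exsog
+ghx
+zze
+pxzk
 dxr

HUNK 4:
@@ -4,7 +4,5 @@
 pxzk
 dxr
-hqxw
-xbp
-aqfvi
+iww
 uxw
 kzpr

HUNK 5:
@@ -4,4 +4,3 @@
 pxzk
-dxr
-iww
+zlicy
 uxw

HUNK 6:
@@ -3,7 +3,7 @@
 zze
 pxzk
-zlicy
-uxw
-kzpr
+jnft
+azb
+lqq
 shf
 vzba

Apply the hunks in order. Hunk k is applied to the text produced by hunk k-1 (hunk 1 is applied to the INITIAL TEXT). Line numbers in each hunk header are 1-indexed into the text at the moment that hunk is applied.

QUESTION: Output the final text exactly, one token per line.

Answer: dio
ghx
zze
pxzk
jnft
azb
lqq
shf
vzba
zaalt

Derivation:
Hunk 1: at line 2 remove [wwa] add [wslkq,dxr] -> 13 lines: dio rlh hknz wslkq dxr hqxw xbp aqfvi uxw kzpr shf vzba zaalt
Hunk 2: at line 2 remove [hknz,wslkq] add [exsog] -> 12 lines: dio rlh exsog dxr hqxw xbp aqfvi uxw kzpr shf vzba zaalt
Hunk 3: at line 1 remove [rlh,exsog] add [ghx,zze,pxzk] -> 13 lines: dio ghx zze pxzk dxr hqxw xbp aqfvi uxw kzpr shf vzba zaalt
Hunk 4: at line 4 remove [hqxw,xbp,aqfvi] add [iww] -> 11 lines: dio ghx zze pxzk dxr iww uxw kzpr shf vzba zaalt
Hunk 5: at line 4 remove [dxr,iww] add [zlicy] -> 10 lines: dio ghx zze pxzk zlicy uxw kzpr shf vzba zaalt
Hunk 6: at line 3 remove [zlicy,uxw,kzpr] add [jnft,azb,lqq] -> 10 lines: dio ghx zze pxzk jnft azb lqq shf vzba zaalt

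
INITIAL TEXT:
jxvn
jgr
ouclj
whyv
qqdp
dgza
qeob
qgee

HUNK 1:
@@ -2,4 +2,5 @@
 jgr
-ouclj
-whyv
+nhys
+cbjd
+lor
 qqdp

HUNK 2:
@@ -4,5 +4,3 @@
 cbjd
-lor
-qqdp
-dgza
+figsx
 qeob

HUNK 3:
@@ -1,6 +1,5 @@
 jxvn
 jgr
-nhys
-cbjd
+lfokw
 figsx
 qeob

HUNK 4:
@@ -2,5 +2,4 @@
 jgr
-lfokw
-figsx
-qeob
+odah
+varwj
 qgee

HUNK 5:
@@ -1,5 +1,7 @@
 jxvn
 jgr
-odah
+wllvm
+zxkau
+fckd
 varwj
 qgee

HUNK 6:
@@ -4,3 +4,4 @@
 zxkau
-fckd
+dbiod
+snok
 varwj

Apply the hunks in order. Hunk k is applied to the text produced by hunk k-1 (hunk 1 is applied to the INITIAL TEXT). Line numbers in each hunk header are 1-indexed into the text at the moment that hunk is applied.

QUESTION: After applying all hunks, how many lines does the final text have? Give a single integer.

Answer: 8

Derivation:
Hunk 1: at line 2 remove [ouclj,whyv] add [nhys,cbjd,lor] -> 9 lines: jxvn jgr nhys cbjd lor qqdp dgza qeob qgee
Hunk 2: at line 4 remove [lor,qqdp,dgza] add [figsx] -> 7 lines: jxvn jgr nhys cbjd figsx qeob qgee
Hunk 3: at line 1 remove [nhys,cbjd] add [lfokw] -> 6 lines: jxvn jgr lfokw figsx qeob qgee
Hunk 4: at line 2 remove [lfokw,figsx,qeob] add [odah,varwj] -> 5 lines: jxvn jgr odah varwj qgee
Hunk 5: at line 1 remove [odah] add [wllvm,zxkau,fckd] -> 7 lines: jxvn jgr wllvm zxkau fckd varwj qgee
Hunk 6: at line 4 remove [fckd] add [dbiod,snok] -> 8 lines: jxvn jgr wllvm zxkau dbiod snok varwj qgee
Final line count: 8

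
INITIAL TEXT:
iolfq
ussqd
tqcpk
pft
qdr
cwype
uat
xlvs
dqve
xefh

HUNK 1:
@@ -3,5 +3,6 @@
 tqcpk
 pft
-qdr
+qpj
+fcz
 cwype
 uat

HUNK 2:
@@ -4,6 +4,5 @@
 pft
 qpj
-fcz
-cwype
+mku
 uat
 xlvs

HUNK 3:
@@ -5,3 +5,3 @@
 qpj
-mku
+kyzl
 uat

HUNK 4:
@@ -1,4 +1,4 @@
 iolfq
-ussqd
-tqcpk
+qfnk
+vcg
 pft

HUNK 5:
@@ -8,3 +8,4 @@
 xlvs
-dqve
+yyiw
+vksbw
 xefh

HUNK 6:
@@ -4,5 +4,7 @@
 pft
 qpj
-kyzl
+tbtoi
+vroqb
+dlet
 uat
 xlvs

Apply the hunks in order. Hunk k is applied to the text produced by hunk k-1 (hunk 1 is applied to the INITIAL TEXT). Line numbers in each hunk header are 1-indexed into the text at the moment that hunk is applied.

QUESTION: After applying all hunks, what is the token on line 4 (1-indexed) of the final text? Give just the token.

Hunk 1: at line 3 remove [qdr] add [qpj,fcz] -> 11 lines: iolfq ussqd tqcpk pft qpj fcz cwype uat xlvs dqve xefh
Hunk 2: at line 4 remove [fcz,cwype] add [mku] -> 10 lines: iolfq ussqd tqcpk pft qpj mku uat xlvs dqve xefh
Hunk 3: at line 5 remove [mku] add [kyzl] -> 10 lines: iolfq ussqd tqcpk pft qpj kyzl uat xlvs dqve xefh
Hunk 4: at line 1 remove [ussqd,tqcpk] add [qfnk,vcg] -> 10 lines: iolfq qfnk vcg pft qpj kyzl uat xlvs dqve xefh
Hunk 5: at line 8 remove [dqve] add [yyiw,vksbw] -> 11 lines: iolfq qfnk vcg pft qpj kyzl uat xlvs yyiw vksbw xefh
Hunk 6: at line 4 remove [kyzl] add [tbtoi,vroqb,dlet] -> 13 lines: iolfq qfnk vcg pft qpj tbtoi vroqb dlet uat xlvs yyiw vksbw xefh
Final line 4: pft

Answer: pft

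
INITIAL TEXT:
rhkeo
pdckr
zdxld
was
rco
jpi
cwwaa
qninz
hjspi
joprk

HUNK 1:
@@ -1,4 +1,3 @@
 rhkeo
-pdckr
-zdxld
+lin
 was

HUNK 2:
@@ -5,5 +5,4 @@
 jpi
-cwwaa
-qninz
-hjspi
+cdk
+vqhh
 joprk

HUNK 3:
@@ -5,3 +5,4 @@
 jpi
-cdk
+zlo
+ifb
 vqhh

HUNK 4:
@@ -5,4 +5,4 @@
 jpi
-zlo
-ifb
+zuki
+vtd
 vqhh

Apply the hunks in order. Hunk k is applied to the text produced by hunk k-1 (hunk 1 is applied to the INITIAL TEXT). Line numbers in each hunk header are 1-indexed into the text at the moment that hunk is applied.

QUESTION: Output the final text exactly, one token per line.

Hunk 1: at line 1 remove [pdckr,zdxld] add [lin] -> 9 lines: rhkeo lin was rco jpi cwwaa qninz hjspi joprk
Hunk 2: at line 5 remove [cwwaa,qninz,hjspi] add [cdk,vqhh] -> 8 lines: rhkeo lin was rco jpi cdk vqhh joprk
Hunk 3: at line 5 remove [cdk] add [zlo,ifb] -> 9 lines: rhkeo lin was rco jpi zlo ifb vqhh joprk
Hunk 4: at line 5 remove [zlo,ifb] add [zuki,vtd] -> 9 lines: rhkeo lin was rco jpi zuki vtd vqhh joprk

Answer: rhkeo
lin
was
rco
jpi
zuki
vtd
vqhh
joprk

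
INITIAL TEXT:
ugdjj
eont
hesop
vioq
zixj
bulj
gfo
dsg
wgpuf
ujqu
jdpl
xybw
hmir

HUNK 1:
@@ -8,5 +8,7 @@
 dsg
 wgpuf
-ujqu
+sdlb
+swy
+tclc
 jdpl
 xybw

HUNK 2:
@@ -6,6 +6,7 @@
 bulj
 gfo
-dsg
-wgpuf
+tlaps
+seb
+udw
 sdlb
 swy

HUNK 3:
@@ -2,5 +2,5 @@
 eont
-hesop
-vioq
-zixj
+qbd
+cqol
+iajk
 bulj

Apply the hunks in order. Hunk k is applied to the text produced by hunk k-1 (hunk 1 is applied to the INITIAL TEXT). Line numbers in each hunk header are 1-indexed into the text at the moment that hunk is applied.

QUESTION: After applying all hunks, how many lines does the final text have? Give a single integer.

Hunk 1: at line 8 remove [ujqu] add [sdlb,swy,tclc] -> 15 lines: ugdjj eont hesop vioq zixj bulj gfo dsg wgpuf sdlb swy tclc jdpl xybw hmir
Hunk 2: at line 6 remove [dsg,wgpuf] add [tlaps,seb,udw] -> 16 lines: ugdjj eont hesop vioq zixj bulj gfo tlaps seb udw sdlb swy tclc jdpl xybw hmir
Hunk 3: at line 2 remove [hesop,vioq,zixj] add [qbd,cqol,iajk] -> 16 lines: ugdjj eont qbd cqol iajk bulj gfo tlaps seb udw sdlb swy tclc jdpl xybw hmir
Final line count: 16

Answer: 16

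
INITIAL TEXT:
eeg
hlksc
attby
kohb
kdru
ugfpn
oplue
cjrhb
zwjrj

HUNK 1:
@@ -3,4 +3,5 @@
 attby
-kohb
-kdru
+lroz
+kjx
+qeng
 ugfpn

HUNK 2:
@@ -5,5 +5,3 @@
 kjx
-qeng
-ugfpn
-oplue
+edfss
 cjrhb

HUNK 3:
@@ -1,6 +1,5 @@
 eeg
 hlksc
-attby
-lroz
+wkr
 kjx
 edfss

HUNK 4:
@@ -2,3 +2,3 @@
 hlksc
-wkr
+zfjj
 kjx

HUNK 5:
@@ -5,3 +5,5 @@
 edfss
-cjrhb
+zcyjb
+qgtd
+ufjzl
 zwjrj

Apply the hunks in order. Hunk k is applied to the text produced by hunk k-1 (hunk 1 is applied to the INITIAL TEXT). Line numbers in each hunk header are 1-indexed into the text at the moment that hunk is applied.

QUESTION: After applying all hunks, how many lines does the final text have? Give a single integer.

Answer: 9

Derivation:
Hunk 1: at line 3 remove [kohb,kdru] add [lroz,kjx,qeng] -> 10 lines: eeg hlksc attby lroz kjx qeng ugfpn oplue cjrhb zwjrj
Hunk 2: at line 5 remove [qeng,ugfpn,oplue] add [edfss] -> 8 lines: eeg hlksc attby lroz kjx edfss cjrhb zwjrj
Hunk 3: at line 1 remove [attby,lroz] add [wkr] -> 7 lines: eeg hlksc wkr kjx edfss cjrhb zwjrj
Hunk 4: at line 2 remove [wkr] add [zfjj] -> 7 lines: eeg hlksc zfjj kjx edfss cjrhb zwjrj
Hunk 5: at line 5 remove [cjrhb] add [zcyjb,qgtd,ufjzl] -> 9 lines: eeg hlksc zfjj kjx edfss zcyjb qgtd ufjzl zwjrj
Final line count: 9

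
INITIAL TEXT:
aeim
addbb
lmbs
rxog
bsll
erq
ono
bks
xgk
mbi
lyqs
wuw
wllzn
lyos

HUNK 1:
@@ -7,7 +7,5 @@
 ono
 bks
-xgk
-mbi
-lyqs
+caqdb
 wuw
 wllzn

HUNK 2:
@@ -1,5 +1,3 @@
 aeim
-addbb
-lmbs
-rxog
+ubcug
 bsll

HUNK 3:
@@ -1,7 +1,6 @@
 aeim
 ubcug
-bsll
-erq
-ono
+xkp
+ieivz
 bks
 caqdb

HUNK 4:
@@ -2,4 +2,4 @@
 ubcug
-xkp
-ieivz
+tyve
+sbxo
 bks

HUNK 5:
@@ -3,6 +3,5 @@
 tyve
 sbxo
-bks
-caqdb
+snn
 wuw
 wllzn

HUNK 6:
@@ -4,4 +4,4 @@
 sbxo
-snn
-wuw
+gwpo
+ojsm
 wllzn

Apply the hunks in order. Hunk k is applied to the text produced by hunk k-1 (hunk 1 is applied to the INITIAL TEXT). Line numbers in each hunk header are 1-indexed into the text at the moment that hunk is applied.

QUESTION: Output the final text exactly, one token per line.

Answer: aeim
ubcug
tyve
sbxo
gwpo
ojsm
wllzn
lyos

Derivation:
Hunk 1: at line 7 remove [xgk,mbi,lyqs] add [caqdb] -> 12 lines: aeim addbb lmbs rxog bsll erq ono bks caqdb wuw wllzn lyos
Hunk 2: at line 1 remove [addbb,lmbs,rxog] add [ubcug] -> 10 lines: aeim ubcug bsll erq ono bks caqdb wuw wllzn lyos
Hunk 3: at line 1 remove [bsll,erq,ono] add [xkp,ieivz] -> 9 lines: aeim ubcug xkp ieivz bks caqdb wuw wllzn lyos
Hunk 4: at line 2 remove [xkp,ieivz] add [tyve,sbxo] -> 9 lines: aeim ubcug tyve sbxo bks caqdb wuw wllzn lyos
Hunk 5: at line 3 remove [bks,caqdb] add [snn] -> 8 lines: aeim ubcug tyve sbxo snn wuw wllzn lyos
Hunk 6: at line 4 remove [snn,wuw] add [gwpo,ojsm] -> 8 lines: aeim ubcug tyve sbxo gwpo ojsm wllzn lyos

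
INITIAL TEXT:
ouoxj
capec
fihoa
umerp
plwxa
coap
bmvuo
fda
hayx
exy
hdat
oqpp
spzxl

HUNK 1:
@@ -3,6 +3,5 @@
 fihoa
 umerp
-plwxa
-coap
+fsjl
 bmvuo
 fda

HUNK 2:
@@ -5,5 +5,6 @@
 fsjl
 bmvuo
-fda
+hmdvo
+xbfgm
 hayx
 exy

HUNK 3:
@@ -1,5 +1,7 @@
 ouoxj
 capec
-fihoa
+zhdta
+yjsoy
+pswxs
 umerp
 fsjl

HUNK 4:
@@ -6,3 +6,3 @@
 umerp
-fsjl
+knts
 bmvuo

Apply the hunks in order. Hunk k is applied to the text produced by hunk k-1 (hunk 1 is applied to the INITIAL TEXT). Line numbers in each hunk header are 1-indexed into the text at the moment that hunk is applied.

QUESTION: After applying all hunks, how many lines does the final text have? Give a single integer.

Hunk 1: at line 3 remove [plwxa,coap] add [fsjl] -> 12 lines: ouoxj capec fihoa umerp fsjl bmvuo fda hayx exy hdat oqpp spzxl
Hunk 2: at line 5 remove [fda] add [hmdvo,xbfgm] -> 13 lines: ouoxj capec fihoa umerp fsjl bmvuo hmdvo xbfgm hayx exy hdat oqpp spzxl
Hunk 3: at line 1 remove [fihoa] add [zhdta,yjsoy,pswxs] -> 15 lines: ouoxj capec zhdta yjsoy pswxs umerp fsjl bmvuo hmdvo xbfgm hayx exy hdat oqpp spzxl
Hunk 4: at line 6 remove [fsjl] add [knts] -> 15 lines: ouoxj capec zhdta yjsoy pswxs umerp knts bmvuo hmdvo xbfgm hayx exy hdat oqpp spzxl
Final line count: 15

Answer: 15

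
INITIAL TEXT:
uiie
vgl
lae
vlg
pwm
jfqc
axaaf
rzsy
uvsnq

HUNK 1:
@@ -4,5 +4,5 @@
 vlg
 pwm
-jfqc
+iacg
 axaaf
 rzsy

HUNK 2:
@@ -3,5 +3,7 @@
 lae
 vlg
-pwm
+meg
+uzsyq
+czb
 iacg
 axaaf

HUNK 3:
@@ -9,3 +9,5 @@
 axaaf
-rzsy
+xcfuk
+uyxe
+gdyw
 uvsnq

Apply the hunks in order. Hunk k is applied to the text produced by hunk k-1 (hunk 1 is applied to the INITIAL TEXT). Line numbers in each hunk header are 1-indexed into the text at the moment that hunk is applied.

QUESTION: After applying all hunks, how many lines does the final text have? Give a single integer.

Hunk 1: at line 4 remove [jfqc] add [iacg] -> 9 lines: uiie vgl lae vlg pwm iacg axaaf rzsy uvsnq
Hunk 2: at line 3 remove [pwm] add [meg,uzsyq,czb] -> 11 lines: uiie vgl lae vlg meg uzsyq czb iacg axaaf rzsy uvsnq
Hunk 3: at line 9 remove [rzsy] add [xcfuk,uyxe,gdyw] -> 13 lines: uiie vgl lae vlg meg uzsyq czb iacg axaaf xcfuk uyxe gdyw uvsnq
Final line count: 13

Answer: 13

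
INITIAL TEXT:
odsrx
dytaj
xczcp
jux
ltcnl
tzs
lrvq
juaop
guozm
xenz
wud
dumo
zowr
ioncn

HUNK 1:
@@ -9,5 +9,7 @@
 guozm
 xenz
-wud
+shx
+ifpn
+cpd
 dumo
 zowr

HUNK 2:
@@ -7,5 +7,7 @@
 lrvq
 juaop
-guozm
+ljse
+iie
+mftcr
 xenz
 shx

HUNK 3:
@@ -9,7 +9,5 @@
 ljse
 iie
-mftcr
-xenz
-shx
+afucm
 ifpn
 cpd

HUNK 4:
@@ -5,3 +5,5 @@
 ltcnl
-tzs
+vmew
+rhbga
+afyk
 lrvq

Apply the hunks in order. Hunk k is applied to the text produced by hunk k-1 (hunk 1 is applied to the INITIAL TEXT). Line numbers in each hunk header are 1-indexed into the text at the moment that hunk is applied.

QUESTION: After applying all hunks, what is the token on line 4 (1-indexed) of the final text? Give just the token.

Hunk 1: at line 9 remove [wud] add [shx,ifpn,cpd] -> 16 lines: odsrx dytaj xczcp jux ltcnl tzs lrvq juaop guozm xenz shx ifpn cpd dumo zowr ioncn
Hunk 2: at line 7 remove [guozm] add [ljse,iie,mftcr] -> 18 lines: odsrx dytaj xczcp jux ltcnl tzs lrvq juaop ljse iie mftcr xenz shx ifpn cpd dumo zowr ioncn
Hunk 3: at line 9 remove [mftcr,xenz,shx] add [afucm] -> 16 lines: odsrx dytaj xczcp jux ltcnl tzs lrvq juaop ljse iie afucm ifpn cpd dumo zowr ioncn
Hunk 4: at line 5 remove [tzs] add [vmew,rhbga,afyk] -> 18 lines: odsrx dytaj xczcp jux ltcnl vmew rhbga afyk lrvq juaop ljse iie afucm ifpn cpd dumo zowr ioncn
Final line 4: jux

Answer: jux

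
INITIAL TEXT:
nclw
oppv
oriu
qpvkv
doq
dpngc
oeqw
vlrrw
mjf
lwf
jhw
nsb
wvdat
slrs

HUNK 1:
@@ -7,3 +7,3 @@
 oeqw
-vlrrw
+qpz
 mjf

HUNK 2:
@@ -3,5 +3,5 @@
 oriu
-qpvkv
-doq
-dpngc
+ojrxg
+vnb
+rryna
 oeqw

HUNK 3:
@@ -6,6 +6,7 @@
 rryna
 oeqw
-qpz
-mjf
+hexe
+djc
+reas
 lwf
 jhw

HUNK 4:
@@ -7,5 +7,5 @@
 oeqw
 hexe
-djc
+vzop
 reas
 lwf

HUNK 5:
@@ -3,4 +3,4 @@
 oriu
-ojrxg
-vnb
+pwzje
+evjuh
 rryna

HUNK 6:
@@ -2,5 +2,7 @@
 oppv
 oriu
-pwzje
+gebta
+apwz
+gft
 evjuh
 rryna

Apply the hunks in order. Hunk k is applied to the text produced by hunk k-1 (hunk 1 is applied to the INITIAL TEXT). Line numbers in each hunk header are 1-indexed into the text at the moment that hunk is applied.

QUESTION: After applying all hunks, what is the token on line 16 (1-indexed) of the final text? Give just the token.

Hunk 1: at line 7 remove [vlrrw] add [qpz] -> 14 lines: nclw oppv oriu qpvkv doq dpngc oeqw qpz mjf lwf jhw nsb wvdat slrs
Hunk 2: at line 3 remove [qpvkv,doq,dpngc] add [ojrxg,vnb,rryna] -> 14 lines: nclw oppv oriu ojrxg vnb rryna oeqw qpz mjf lwf jhw nsb wvdat slrs
Hunk 3: at line 6 remove [qpz,mjf] add [hexe,djc,reas] -> 15 lines: nclw oppv oriu ojrxg vnb rryna oeqw hexe djc reas lwf jhw nsb wvdat slrs
Hunk 4: at line 7 remove [djc] add [vzop] -> 15 lines: nclw oppv oriu ojrxg vnb rryna oeqw hexe vzop reas lwf jhw nsb wvdat slrs
Hunk 5: at line 3 remove [ojrxg,vnb] add [pwzje,evjuh] -> 15 lines: nclw oppv oriu pwzje evjuh rryna oeqw hexe vzop reas lwf jhw nsb wvdat slrs
Hunk 6: at line 2 remove [pwzje] add [gebta,apwz,gft] -> 17 lines: nclw oppv oriu gebta apwz gft evjuh rryna oeqw hexe vzop reas lwf jhw nsb wvdat slrs
Final line 16: wvdat

Answer: wvdat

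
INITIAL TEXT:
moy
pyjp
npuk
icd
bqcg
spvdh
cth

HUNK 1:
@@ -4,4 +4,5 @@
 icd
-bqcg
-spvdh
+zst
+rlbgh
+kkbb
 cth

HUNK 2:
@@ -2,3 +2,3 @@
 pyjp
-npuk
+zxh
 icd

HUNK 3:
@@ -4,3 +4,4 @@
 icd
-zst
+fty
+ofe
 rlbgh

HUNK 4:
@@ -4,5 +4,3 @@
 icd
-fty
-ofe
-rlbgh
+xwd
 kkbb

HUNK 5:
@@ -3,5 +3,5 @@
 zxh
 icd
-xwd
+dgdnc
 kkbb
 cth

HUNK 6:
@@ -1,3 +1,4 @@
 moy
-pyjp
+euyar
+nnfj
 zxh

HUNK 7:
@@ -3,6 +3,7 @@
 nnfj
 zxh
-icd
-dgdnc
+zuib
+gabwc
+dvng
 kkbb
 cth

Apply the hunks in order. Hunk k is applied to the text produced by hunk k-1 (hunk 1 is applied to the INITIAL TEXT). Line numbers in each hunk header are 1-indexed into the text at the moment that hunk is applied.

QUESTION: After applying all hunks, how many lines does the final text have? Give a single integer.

Answer: 9

Derivation:
Hunk 1: at line 4 remove [bqcg,spvdh] add [zst,rlbgh,kkbb] -> 8 lines: moy pyjp npuk icd zst rlbgh kkbb cth
Hunk 2: at line 2 remove [npuk] add [zxh] -> 8 lines: moy pyjp zxh icd zst rlbgh kkbb cth
Hunk 3: at line 4 remove [zst] add [fty,ofe] -> 9 lines: moy pyjp zxh icd fty ofe rlbgh kkbb cth
Hunk 4: at line 4 remove [fty,ofe,rlbgh] add [xwd] -> 7 lines: moy pyjp zxh icd xwd kkbb cth
Hunk 5: at line 3 remove [xwd] add [dgdnc] -> 7 lines: moy pyjp zxh icd dgdnc kkbb cth
Hunk 6: at line 1 remove [pyjp] add [euyar,nnfj] -> 8 lines: moy euyar nnfj zxh icd dgdnc kkbb cth
Hunk 7: at line 3 remove [icd,dgdnc] add [zuib,gabwc,dvng] -> 9 lines: moy euyar nnfj zxh zuib gabwc dvng kkbb cth
Final line count: 9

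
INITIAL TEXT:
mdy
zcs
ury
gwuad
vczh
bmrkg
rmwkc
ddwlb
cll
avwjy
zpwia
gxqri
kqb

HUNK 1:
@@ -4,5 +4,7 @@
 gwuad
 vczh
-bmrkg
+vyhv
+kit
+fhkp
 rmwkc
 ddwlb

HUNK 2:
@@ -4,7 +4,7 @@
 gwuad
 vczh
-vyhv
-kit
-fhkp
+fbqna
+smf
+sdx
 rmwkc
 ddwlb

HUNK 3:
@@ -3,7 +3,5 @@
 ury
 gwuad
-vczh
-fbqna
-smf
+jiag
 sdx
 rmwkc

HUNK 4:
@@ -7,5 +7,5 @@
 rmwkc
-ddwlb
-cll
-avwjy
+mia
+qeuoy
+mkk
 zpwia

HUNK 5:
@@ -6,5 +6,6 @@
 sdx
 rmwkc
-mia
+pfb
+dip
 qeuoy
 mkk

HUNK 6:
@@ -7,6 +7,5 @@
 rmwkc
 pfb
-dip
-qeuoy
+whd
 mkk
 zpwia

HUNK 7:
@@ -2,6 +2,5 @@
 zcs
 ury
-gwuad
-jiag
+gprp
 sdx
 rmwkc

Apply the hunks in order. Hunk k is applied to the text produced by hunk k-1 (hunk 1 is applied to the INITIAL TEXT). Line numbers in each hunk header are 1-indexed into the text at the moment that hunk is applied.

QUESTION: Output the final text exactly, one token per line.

Hunk 1: at line 4 remove [bmrkg] add [vyhv,kit,fhkp] -> 15 lines: mdy zcs ury gwuad vczh vyhv kit fhkp rmwkc ddwlb cll avwjy zpwia gxqri kqb
Hunk 2: at line 4 remove [vyhv,kit,fhkp] add [fbqna,smf,sdx] -> 15 lines: mdy zcs ury gwuad vczh fbqna smf sdx rmwkc ddwlb cll avwjy zpwia gxqri kqb
Hunk 3: at line 3 remove [vczh,fbqna,smf] add [jiag] -> 13 lines: mdy zcs ury gwuad jiag sdx rmwkc ddwlb cll avwjy zpwia gxqri kqb
Hunk 4: at line 7 remove [ddwlb,cll,avwjy] add [mia,qeuoy,mkk] -> 13 lines: mdy zcs ury gwuad jiag sdx rmwkc mia qeuoy mkk zpwia gxqri kqb
Hunk 5: at line 6 remove [mia] add [pfb,dip] -> 14 lines: mdy zcs ury gwuad jiag sdx rmwkc pfb dip qeuoy mkk zpwia gxqri kqb
Hunk 6: at line 7 remove [dip,qeuoy] add [whd] -> 13 lines: mdy zcs ury gwuad jiag sdx rmwkc pfb whd mkk zpwia gxqri kqb
Hunk 7: at line 2 remove [gwuad,jiag] add [gprp] -> 12 lines: mdy zcs ury gprp sdx rmwkc pfb whd mkk zpwia gxqri kqb

Answer: mdy
zcs
ury
gprp
sdx
rmwkc
pfb
whd
mkk
zpwia
gxqri
kqb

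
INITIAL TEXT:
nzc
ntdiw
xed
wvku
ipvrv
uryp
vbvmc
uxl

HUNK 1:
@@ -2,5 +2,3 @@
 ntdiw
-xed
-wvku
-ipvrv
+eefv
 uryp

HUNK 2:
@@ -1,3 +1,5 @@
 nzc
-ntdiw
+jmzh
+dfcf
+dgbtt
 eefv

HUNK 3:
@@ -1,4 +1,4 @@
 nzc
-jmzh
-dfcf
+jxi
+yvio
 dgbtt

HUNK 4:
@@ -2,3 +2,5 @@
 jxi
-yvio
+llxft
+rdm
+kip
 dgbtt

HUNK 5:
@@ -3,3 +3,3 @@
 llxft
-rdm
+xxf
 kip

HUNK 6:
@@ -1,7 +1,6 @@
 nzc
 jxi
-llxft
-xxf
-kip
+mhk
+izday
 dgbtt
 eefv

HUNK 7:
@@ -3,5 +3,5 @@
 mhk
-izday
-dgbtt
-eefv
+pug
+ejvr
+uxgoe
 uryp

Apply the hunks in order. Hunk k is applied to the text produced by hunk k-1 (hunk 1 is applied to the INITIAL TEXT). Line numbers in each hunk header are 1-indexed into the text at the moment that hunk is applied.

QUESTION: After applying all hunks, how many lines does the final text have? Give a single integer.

Hunk 1: at line 2 remove [xed,wvku,ipvrv] add [eefv] -> 6 lines: nzc ntdiw eefv uryp vbvmc uxl
Hunk 2: at line 1 remove [ntdiw] add [jmzh,dfcf,dgbtt] -> 8 lines: nzc jmzh dfcf dgbtt eefv uryp vbvmc uxl
Hunk 3: at line 1 remove [jmzh,dfcf] add [jxi,yvio] -> 8 lines: nzc jxi yvio dgbtt eefv uryp vbvmc uxl
Hunk 4: at line 2 remove [yvio] add [llxft,rdm,kip] -> 10 lines: nzc jxi llxft rdm kip dgbtt eefv uryp vbvmc uxl
Hunk 5: at line 3 remove [rdm] add [xxf] -> 10 lines: nzc jxi llxft xxf kip dgbtt eefv uryp vbvmc uxl
Hunk 6: at line 1 remove [llxft,xxf,kip] add [mhk,izday] -> 9 lines: nzc jxi mhk izday dgbtt eefv uryp vbvmc uxl
Hunk 7: at line 3 remove [izday,dgbtt,eefv] add [pug,ejvr,uxgoe] -> 9 lines: nzc jxi mhk pug ejvr uxgoe uryp vbvmc uxl
Final line count: 9

Answer: 9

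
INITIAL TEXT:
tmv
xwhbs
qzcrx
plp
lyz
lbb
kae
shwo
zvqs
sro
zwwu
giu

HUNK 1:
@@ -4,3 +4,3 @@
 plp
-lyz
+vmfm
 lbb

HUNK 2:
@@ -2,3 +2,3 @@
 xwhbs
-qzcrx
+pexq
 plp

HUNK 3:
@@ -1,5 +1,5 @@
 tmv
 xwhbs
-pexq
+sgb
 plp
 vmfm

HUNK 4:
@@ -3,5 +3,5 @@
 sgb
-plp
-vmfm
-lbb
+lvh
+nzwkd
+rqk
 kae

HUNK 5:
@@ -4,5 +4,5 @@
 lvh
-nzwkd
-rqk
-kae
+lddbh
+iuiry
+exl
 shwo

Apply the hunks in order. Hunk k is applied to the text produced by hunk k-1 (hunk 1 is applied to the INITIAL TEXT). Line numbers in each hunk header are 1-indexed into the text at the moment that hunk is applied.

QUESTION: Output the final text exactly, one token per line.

Hunk 1: at line 4 remove [lyz] add [vmfm] -> 12 lines: tmv xwhbs qzcrx plp vmfm lbb kae shwo zvqs sro zwwu giu
Hunk 2: at line 2 remove [qzcrx] add [pexq] -> 12 lines: tmv xwhbs pexq plp vmfm lbb kae shwo zvqs sro zwwu giu
Hunk 3: at line 1 remove [pexq] add [sgb] -> 12 lines: tmv xwhbs sgb plp vmfm lbb kae shwo zvqs sro zwwu giu
Hunk 4: at line 3 remove [plp,vmfm,lbb] add [lvh,nzwkd,rqk] -> 12 lines: tmv xwhbs sgb lvh nzwkd rqk kae shwo zvqs sro zwwu giu
Hunk 5: at line 4 remove [nzwkd,rqk,kae] add [lddbh,iuiry,exl] -> 12 lines: tmv xwhbs sgb lvh lddbh iuiry exl shwo zvqs sro zwwu giu

Answer: tmv
xwhbs
sgb
lvh
lddbh
iuiry
exl
shwo
zvqs
sro
zwwu
giu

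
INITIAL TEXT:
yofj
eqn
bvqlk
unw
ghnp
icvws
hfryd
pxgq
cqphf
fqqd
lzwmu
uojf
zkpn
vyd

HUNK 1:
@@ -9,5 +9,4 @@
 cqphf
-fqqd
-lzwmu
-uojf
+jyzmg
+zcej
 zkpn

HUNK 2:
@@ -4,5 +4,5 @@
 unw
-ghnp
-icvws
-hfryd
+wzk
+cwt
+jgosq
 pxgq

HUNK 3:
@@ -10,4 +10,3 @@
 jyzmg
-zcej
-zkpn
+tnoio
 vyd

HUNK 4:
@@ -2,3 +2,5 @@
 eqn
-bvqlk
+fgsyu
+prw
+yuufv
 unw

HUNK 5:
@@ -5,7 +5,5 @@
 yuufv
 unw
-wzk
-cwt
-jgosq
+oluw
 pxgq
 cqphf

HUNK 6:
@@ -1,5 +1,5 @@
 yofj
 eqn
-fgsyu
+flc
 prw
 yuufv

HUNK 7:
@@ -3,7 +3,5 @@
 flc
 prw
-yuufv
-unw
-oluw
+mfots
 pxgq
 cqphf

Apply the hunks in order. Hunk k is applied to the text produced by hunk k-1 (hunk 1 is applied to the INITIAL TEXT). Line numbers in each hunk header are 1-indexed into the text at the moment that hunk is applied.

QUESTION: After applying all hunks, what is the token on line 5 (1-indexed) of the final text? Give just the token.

Answer: mfots

Derivation:
Hunk 1: at line 9 remove [fqqd,lzwmu,uojf] add [jyzmg,zcej] -> 13 lines: yofj eqn bvqlk unw ghnp icvws hfryd pxgq cqphf jyzmg zcej zkpn vyd
Hunk 2: at line 4 remove [ghnp,icvws,hfryd] add [wzk,cwt,jgosq] -> 13 lines: yofj eqn bvqlk unw wzk cwt jgosq pxgq cqphf jyzmg zcej zkpn vyd
Hunk 3: at line 10 remove [zcej,zkpn] add [tnoio] -> 12 lines: yofj eqn bvqlk unw wzk cwt jgosq pxgq cqphf jyzmg tnoio vyd
Hunk 4: at line 2 remove [bvqlk] add [fgsyu,prw,yuufv] -> 14 lines: yofj eqn fgsyu prw yuufv unw wzk cwt jgosq pxgq cqphf jyzmg tnoio vyd
Hunk 5: at line 5 remove [wzk,cwt,jgosq] add [oluw] -> 12 lines: yofj eqn fgsyu prw yuufv unw oluw pxgq cqphf jyzmg tnoio vyd
Hunk 6: at line 1 remove [fgsyu] add [flc] -> 12 lines: yofj eqn flc prw yuufv unw oluw pxgq cqphf jyzmg tnoio vyd
Hunk 7: at line 3 remove [yuufv,unw,oluw] add [mfots] -> 10 lines: yofj eqn flc prw mfots pxgq cqphf jyzmg tnoio vyd
Final line 5: mfots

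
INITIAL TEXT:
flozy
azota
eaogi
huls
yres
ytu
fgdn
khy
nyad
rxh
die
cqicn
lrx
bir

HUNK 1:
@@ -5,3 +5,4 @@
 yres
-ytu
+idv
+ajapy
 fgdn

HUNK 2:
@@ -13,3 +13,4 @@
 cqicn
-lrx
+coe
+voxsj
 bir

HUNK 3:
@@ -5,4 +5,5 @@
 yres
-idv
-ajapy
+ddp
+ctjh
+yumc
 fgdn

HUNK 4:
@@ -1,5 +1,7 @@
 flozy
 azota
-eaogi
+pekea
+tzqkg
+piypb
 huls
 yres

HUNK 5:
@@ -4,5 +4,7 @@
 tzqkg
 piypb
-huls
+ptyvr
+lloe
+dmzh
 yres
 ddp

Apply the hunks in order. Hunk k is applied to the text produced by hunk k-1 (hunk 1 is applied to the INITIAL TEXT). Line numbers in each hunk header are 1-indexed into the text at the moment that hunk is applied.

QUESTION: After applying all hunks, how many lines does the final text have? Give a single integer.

Answer: 21

Derivation:
Hunk 1: at line 5 remove [ytu] add [idv,ajapy] -> 15 lines: flozy azota eaogi huls yres idv ajapy fgdn khy nyad rxh die cqicn lrx bir
Hunk 2: at line 13 remove [lrx] add [coe,voxsj] -> 16 lines: flozy azota eaogi huls yres idv ajapy fgdn khy nyad rxh die cqicn coe voxsj bir
Hunk 3: at line 5 remove [idv,ajapy] add [ddp,ctjh,yumc] -> 17 lines: flozy azota eaogi huls yres ddp ctjh yumc fgdn khy nyad rxh die cqicn coe voxsj bir
Hunk 4: at line 1 remove [eaogi] add [pekea,tzqkg,piypb] -> 19 lines: flozy azota pekea tzqkg piypb huls yres ddp ctjh yumc fgdn khy nyad rxh die cqicn coe voxsj bir
Hunk 5: at line 4 remove [huls] add [ptyvr,lloe,dmzh] -> 21 lines: flozy azota pekea tzqkg piypb ptyvr lloe dmzh yres ddp ctjh yumc fgdn khy nyad rxh die cqicn coe voxsj bir
Final line count: 21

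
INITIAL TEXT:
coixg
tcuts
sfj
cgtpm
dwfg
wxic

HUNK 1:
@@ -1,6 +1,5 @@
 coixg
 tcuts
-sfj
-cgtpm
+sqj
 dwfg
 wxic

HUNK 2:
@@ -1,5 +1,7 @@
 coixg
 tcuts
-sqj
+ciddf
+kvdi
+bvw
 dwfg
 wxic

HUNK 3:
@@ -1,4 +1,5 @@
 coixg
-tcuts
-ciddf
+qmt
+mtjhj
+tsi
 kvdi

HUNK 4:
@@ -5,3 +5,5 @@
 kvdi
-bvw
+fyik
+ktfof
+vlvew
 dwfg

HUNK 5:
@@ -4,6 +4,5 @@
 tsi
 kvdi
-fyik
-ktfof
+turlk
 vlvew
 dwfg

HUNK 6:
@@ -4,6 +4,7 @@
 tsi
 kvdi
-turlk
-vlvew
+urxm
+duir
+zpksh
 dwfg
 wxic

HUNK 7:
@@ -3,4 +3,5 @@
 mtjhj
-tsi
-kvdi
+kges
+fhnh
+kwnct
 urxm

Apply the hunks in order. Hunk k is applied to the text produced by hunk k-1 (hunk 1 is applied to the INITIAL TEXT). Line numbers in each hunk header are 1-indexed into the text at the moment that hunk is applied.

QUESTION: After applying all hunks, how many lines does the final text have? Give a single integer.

Answer: 11

Derivation:
Hunk 1: at line 1 remove [sfj,cgtpm] add [sqj] -> 5 lines: coixg tcuts sqj dwfg wxic
Hunk 2: at line 1 remove [sqj] add [ciddf,kvdi,bvw] -> 7 lines: coixg tcuts ciddf kvdi bvw dwfg wxic
Hunk 3: at line 1 remove [tcuts,ciddf] add [qmt,mtjhj,tsi] -> 8 lines: coixg qmt mtjhj tsi kvdi bvw dwfg wxic
Hunk 4: at line 5 remove [bvw] add [fyik,ktfof,vlvew] -> 10 lines: coixg qmt mtjhj tsi kvdi fyik ktfof vlvew dwfg wxic
Hunk 5: at line 4 remove [fyik,ktfof] add [turlk] -> 9 lines: coixg qmt mtjhj tsi kvdi turlk vlvew dwfg wxic
Hunk 6: at line 4 remove [turlk,vlvew] add [urxm,duir,zpksh] -> 10 lines: coixg qmt mtjhj tsi kvdi urxm duir zpksh dwfg wxic
Hunk 7: at line 3 remove [tsi,kvdi] add [kges,fhnh,kwnct] -> 11 lines: coixg qmt mtjhj kges fhnh kwnct urxm duir zpksh dwfg wxic
Final line count: 11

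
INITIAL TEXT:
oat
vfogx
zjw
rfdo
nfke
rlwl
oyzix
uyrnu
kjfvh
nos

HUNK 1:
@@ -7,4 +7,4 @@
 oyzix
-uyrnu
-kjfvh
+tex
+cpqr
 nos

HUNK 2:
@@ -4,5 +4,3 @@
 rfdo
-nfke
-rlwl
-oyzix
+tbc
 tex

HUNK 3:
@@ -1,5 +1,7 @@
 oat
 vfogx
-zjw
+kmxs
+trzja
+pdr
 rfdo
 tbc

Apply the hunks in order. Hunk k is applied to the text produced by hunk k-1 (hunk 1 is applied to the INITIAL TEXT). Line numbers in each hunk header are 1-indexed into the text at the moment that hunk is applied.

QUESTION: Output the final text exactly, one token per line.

Hunk 1: at line 7 remove [uyrnu,kjfvh] add [tex,cpqr] -> 10 lines: oat vfogx zjw rfdo nfke rlwl oyzix tex cpqr nos
Hunk 2: at line 4 remove [nfke,rlwl,oyzix] add [tbc] -> 8 lines: oat vfogx zjw rfdo tbc tex cpqr nos
Hunk 3: at line 1 remove [zjw] add [kmxs,trzja,pdr] -> 10 lines: oat vfogx kmxs trzja pdr rfdo tbc tex cpqr nos

Answer: oat
vfogx
kmxs
trzja
pdr
rfdo
tbc
tex
cpqr
nos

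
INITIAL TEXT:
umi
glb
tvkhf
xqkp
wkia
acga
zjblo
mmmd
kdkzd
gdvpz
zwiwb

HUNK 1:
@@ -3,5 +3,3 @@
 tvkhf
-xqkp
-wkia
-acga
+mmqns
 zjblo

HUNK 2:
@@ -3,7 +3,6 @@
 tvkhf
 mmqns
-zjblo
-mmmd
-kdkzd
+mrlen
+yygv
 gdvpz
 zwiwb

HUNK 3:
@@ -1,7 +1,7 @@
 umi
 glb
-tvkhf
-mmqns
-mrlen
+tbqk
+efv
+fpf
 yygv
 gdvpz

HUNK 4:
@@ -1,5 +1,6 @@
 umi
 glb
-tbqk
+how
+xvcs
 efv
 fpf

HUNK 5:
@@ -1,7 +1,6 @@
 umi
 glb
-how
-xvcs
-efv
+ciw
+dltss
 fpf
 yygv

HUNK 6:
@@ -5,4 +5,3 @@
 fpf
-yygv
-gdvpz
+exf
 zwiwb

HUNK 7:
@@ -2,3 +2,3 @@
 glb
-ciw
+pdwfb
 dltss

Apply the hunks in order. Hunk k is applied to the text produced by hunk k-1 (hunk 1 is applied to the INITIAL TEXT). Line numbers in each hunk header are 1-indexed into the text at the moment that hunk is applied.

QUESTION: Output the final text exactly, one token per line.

Hunk 1: at line 3 remove [xqkp,wkia,acga] add [mmqns] -> 9 lines: umi glb tvkhf mmqns zjblo mmmd kdkzd gdvpz zwiwb
Hunk 2: at line 3 remove [zjblo,mmmd,kdkzd] add [mrlen,yygv] -> 8 lines: umi glb tvkhf mmqns mrlen yygv gdvpz zwiwb
Hunk 3: at line 1 remove [tvkhf,mmqns,mrlen] add [tbqk,efv,fpf] -> 8 lines: umi glb tbqk efv fpf yygv gdvpz zwiwb
Hunk 4: at line 1 remove [tbqk] add [how,xvcs] -> 9 lines: umi glb how xvcs efv fpf yygv gdvpz zwiwb
Hunk 5: at line 1 remove [how,xvcs,efv] add [ciw,dltss] -> 8 lines: umi glb ciw dltss fpf yygv gdvpz zwiwb
Hunk 6: at line 5 remove [yygv,gdvpz] add [exf] -> 7 lines: umi glb ciw dltss fpf exf zwiwb
Hunk 7: at line 2 remove [ciw] add [pdwfb] -> 7 lines: umi glb pdwfb dltss fpf exf zwiwb

Answer: umi
glb
pdwfb
dltss
fpf
exf
zwiwb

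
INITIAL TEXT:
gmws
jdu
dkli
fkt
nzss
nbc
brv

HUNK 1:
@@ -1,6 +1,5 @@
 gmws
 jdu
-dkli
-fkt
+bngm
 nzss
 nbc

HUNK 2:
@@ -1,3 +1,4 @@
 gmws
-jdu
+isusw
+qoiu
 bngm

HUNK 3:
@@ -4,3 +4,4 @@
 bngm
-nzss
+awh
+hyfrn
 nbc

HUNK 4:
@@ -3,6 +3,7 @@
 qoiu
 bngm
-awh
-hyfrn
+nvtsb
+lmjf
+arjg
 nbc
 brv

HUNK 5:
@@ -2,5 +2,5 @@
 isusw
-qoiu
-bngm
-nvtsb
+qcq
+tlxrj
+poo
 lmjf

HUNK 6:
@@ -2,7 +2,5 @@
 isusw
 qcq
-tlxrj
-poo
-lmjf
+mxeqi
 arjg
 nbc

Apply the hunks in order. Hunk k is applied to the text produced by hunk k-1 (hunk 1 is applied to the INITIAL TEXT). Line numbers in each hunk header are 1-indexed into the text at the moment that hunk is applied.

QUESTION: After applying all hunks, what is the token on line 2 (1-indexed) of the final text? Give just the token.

Hunk 1: at line 1 remove [dkli,fkt] add [bngm] -> 6 lines: gmws jdu bngm nzss nbc brv
Hunk 2: at line 1 remove [jdu] add [isusw,qoiu] -> 7 lines: gmws isusw qoiu bngm nzss nbc brv
Hunk 3: at line 4 remove [nzss] add [awh,hyfrn] -> 8 lines: gmws isusw qoiu bngm awh hyfrn nbc brv
Hunk 4: at line 3 remove [awh,hyfrn] add [nvtsb,lmjf,arjg] -> 9 lines: gmws isusw qoiu bngm nvtsb lmjf arjg nbc brv
Hunk 5: at line 2 remove [qoiu,bngm,nvtsb] add [qcq,tlxrj,poo] -> 9 lines: gmws isusw qcq tlxrj poo lmjf arjg nbc brv
Hunk 6: at line 2 remove [tlxrj,poo,lmjf] add [mxeqi] -> 7 lines: gmws isusw qcq mxeqi arjg nbc brv
Final line 2: isusw

Answer: isusw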